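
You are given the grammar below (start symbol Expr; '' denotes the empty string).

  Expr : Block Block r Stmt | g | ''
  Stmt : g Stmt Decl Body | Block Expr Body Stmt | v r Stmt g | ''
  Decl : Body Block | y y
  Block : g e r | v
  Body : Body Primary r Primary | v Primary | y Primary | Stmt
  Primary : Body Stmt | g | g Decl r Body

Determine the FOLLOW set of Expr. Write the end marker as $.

{ $, g, r, v, y }

Expr is the start symbol, so $ ∈ FOLLOW(Expr).
In Stmt : Block Expr Body Stmt: add FIRST(Body Stmt)\{''} = { g, r, v, y }.
  Since Body Stmt is nullable, also add FOLLOW(Stmt) = { $, g, r, v, y }.
Union: FOLLOW(Expr) = { $, g, r, v, y }.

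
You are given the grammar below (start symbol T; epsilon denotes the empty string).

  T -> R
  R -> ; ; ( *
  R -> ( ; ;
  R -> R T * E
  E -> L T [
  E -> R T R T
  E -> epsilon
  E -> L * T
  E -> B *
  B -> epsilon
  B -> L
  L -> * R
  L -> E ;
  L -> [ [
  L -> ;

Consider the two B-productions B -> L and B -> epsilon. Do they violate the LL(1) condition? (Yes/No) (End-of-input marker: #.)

FIRST(L) = { (, *, ;, [ } and FIRST(epsilon) = { epsilon }.
The second alternative is nullable and FOLLOW(B) = { * } shares * with FIRST of the first — conflict.

Yes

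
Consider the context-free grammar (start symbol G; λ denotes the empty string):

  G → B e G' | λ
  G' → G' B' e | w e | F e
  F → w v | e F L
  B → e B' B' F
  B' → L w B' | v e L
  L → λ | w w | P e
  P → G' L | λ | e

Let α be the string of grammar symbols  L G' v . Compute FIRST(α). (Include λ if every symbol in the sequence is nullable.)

Add FIRST(L)\{λ} = { e, w }; L is nullable, continue.
Add FIRST(G') = { e, w }; G' is not nullable, stop.

{ e, w }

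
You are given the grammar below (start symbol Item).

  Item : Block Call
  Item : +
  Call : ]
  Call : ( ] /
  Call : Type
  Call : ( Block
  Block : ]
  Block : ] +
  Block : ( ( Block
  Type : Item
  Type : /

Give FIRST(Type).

From Type : Item: add FIRST(Item) = { (, +, ] }.
Type : / contributes {/}.
Union: FIRST(Type) = { (, +, /, ] }.

{ (, +, /, ] }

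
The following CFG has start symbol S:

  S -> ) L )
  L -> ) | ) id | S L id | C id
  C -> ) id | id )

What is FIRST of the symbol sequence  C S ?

{ ), id }

Add FIRST(C) = { ), id }; C is not nullable, stop.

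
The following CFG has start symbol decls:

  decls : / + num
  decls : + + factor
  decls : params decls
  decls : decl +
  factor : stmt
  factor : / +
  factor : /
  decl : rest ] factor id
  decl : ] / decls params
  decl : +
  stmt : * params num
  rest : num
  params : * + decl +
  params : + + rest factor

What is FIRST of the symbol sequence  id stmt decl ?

{ id }

id is a terminal; add {id} and stop.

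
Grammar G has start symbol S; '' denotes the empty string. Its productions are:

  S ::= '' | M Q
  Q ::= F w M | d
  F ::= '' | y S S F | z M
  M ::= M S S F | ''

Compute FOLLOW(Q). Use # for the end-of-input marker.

In S ::= M Q: Q is at the end, add FOLLOW(S) = { #, d, w, y, z }.
Union: FOLLOW(Q) = { #, d, w, y, z }.

{ #, d, w, y, z }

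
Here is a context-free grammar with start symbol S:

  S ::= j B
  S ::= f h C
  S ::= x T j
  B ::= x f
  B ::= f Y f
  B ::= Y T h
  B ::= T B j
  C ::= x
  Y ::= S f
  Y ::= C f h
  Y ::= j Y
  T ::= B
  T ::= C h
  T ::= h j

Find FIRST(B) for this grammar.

{ f, h, j, x }

B ::= x f contributes {x}.
B ::= f Y f contributes {f}.
From B ::= Y T h: add FIRST(Y) = { f, j, x }.
From B ::= T B j: add FIRST(T) = { f, h, j, x }.
Union: FIRST(B) = { f, h, j, x }.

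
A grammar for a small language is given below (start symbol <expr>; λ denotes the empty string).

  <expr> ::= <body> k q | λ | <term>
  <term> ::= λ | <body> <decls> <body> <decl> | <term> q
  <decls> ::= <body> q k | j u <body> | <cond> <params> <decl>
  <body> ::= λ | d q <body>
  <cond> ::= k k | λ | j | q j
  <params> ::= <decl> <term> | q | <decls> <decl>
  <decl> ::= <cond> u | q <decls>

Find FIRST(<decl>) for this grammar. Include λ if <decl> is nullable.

{ j, k, q, u }

From <decl> ::= <cond> u: <cond> nullable, take FIRST(<cond>) ∪ {u} = { j, k, q, u }.
<decl> ::= q <decls> contributes {q}.
Union: FIRST(<decl>) = { j, k, q, u }.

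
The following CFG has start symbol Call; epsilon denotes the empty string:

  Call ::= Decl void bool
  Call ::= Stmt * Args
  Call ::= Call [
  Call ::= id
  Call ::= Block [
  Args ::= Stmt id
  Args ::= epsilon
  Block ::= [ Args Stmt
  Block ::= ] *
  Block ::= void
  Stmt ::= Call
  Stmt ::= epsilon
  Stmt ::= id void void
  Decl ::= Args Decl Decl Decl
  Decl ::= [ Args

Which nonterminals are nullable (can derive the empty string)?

Directly nullable (have an epsilon-production): Args, Stmt.
No other nonterminal has a production whose RHS symbols are all nullable.

{ Args, Stmt }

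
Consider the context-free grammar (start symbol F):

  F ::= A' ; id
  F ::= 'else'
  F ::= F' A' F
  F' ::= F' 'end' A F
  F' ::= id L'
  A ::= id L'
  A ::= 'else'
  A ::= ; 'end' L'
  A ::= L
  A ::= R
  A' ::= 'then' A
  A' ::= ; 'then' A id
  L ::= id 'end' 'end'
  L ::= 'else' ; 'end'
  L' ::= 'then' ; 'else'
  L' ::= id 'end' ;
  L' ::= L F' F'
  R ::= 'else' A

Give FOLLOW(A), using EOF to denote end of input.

{ 'else', 'then', ;, id }

In F' ::= F' 'end' A F: add FIRST(F) = { 'else', 'then', ;, id }.
In A' ::= 'then' A: A is at the end, add FOLLOW(A') = { 'else', 'then', ;, id }.
In A' ::= ; 'then' A id: add FIRST(id) = { id }.
In R ::= 'else' A: A is at the end, add FOLLOW(R) = { 'else', 'then', ;, id }.
Union: FOLLOW(A) = { 'else', 'then', ;, id }.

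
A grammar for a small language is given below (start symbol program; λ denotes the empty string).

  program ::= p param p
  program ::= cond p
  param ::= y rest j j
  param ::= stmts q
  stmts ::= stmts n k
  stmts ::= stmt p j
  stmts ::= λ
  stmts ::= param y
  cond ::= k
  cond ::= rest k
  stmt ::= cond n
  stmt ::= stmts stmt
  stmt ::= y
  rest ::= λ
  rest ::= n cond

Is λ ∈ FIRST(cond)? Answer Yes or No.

No

Nullable nonterminals: rest, stmts.
No production of cond has an RHS whose symbols are all nullable, so cond is not nullable.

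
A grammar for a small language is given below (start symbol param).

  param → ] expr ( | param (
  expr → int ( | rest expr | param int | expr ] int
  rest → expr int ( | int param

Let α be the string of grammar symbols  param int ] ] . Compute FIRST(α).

Add FIRST(param) = { ] }; param is not nullable, stop.

{ ] }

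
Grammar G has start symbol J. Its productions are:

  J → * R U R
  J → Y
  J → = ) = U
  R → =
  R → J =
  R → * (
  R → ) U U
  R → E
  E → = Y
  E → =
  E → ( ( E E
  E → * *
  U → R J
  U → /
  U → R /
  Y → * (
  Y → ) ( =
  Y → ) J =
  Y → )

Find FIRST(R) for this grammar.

{ (, ), *, = }

R → = contributes {=}.
From R → J =: add FIRST(J) = { ), *, = }.
R → * ( contributes {*}.
R → ) U U contributes {)}.
From R → E: add FIRST(E) = { (, *, = }.
Union: FIRST(R) = { (, ), *, = }.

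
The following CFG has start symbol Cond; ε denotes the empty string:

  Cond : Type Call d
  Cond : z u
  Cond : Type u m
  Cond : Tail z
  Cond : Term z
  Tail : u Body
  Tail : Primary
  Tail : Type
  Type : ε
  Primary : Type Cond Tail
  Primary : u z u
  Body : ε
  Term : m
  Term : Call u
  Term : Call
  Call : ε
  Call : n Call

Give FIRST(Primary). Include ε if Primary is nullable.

{ d, m, n, u, z }

From Primary : Type Cond Tail: Type nullable, take FIRST(Type) ∪ FIRST(Cond) = { d, m, n, u, z }.
Primary : u z u contributes {u}.
Union: FIRST(Primary) = { d, m, n, u, z }.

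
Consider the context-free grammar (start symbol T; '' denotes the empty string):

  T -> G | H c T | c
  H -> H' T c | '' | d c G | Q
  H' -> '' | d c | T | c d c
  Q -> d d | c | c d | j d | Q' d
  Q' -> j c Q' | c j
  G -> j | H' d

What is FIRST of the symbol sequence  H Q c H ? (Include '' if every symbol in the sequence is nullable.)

Add FIRST(H)\{''} = { c, d, j }; H is nullable, continue.
Add FIRST(Q) = { c, d, j }; Q is not nullable, stop.

{ c, d, j }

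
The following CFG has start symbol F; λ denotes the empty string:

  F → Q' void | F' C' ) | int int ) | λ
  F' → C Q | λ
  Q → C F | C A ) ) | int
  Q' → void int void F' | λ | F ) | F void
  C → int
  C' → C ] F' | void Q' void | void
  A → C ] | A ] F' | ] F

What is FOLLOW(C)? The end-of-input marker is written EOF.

{ ), ], int, void }

In F' → C Q: add FIRST(Q) = { int }.
In Q → C F: add FIRST(F)\{λ} = { ), int, void }.
  Since F is nullable, also add FOLLOW(Q) = { ), ], int, void }.
In Q → C A ) ): add FIRST(A ) )) = { ], int }.
In C' → C ] F': add FIRST(] F') = { ] }.
In A → C ]: add FIRST(]) = { ] }.
Union: FOLLOW(C) = { ), ], int, void }.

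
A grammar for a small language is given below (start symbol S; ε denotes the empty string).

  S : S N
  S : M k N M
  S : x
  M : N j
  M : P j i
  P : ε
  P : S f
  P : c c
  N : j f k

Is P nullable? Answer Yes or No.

Yes

P has an ε-production, so P ⇒ ε.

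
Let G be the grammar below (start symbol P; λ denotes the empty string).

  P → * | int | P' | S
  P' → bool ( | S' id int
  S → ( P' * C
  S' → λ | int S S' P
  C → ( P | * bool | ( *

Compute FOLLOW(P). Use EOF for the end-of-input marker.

P is the start symbol, so EOF ∈ FOLLOW(P).
In S' → int S S' P: P is at the end, add FOLLOW(S') = { (, *, bool, id, int }.
In C → ( P: P is at the end, add FOLLOW(C) = { EOF, (, *, bool, id, int }.
Union: FOLLOW(P) = { EOF, (, *, bool, id, int }.

{ EOF, (, *, bool, id, int }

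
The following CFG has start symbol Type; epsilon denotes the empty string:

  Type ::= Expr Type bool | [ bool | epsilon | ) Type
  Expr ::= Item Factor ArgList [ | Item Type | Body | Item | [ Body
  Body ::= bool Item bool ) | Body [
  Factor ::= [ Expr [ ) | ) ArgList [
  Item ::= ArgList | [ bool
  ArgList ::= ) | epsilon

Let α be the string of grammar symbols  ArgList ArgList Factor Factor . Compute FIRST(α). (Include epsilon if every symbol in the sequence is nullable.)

Add FIRST(ArgList)\{epsilon} = { ) }; ArgList is nullable, continue.
Add FIRST(ArgList)\{epsilon} = { ) }; ArgList is nullable, continue.
Add FIRST(Factor) = { ), [ }; Factor is not nullable, stop.

{ ), [ }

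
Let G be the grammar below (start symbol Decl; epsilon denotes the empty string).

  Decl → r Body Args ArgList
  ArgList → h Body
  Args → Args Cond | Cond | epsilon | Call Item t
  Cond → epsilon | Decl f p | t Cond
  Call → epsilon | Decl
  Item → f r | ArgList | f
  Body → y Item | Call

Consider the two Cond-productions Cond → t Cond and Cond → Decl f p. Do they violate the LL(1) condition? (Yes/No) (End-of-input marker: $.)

No

FIRST(t Cond) = { t } and FIRST(Decl f p) = { r }.
The FIRST sets are disjoint and neither alternative is nullable — no conflict.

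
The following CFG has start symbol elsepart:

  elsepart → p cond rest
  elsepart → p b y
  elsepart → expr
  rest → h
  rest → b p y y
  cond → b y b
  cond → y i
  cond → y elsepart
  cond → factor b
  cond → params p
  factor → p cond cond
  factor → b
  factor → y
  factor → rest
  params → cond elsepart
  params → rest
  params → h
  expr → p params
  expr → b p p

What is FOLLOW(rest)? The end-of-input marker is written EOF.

{ EOF, b, h, p, y }

In elsepart → p cond rest: rest is at the end, add FOLLOW(elsepart) = { EOF, b, h, p, y }.
In factor → rest: rest is at the end, add FOLLOW(factor) = { b }.
In params → rest: rest is at the end, add FOLLOW(params) = { EOF, b, h, p, y }.
Union: FOLLOW(rest) = { EOF, b, h, p, y }.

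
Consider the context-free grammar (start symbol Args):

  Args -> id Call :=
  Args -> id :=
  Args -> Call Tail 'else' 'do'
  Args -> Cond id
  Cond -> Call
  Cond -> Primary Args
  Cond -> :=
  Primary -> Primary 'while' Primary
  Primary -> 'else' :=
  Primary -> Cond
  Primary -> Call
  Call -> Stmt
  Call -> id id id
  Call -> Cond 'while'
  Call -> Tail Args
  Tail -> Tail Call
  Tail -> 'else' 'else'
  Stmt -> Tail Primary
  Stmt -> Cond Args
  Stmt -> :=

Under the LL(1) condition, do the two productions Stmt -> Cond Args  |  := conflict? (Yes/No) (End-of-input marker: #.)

Yes

FIRST(Cond Args) = { 'else', :=, id } and FIRST(:=) = { := }.
Both contain :=, so the two alternatives are not disjoint — LL(1) conflict.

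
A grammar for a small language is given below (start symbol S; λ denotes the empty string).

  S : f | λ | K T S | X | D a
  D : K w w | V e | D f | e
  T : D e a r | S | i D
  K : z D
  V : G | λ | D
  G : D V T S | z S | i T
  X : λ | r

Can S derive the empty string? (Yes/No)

S has an λ-production, so S ⇒ λ.

Yes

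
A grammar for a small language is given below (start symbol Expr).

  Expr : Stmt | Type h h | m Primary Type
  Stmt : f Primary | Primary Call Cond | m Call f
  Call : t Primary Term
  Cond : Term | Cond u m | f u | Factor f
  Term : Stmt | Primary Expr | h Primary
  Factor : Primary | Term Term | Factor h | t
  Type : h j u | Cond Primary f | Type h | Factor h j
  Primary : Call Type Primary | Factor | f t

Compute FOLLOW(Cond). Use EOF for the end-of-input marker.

{ EOF, f, h, m, t, u }

In Stmt : Primary Call Cond: Cond is at the end, add FOLLOW(Stmt) = { EOF, f, h, m, t, u }.
In Cond : Cond u m: add FIRST(u m) = { u }.
In Type : Cond Primary f: add FIRST(Primary f) = { f, h, m, t }.
Union: FOLLOW(Cond) = { EOF, f, h, m, t, u }.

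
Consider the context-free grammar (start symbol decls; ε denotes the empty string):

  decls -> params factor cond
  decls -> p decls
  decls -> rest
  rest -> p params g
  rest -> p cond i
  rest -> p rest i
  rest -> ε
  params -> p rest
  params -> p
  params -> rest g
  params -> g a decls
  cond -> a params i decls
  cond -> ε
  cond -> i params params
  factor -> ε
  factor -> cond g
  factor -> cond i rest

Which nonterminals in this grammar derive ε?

Directly nullable (have an ε-production): rest, cond, factor.
decls -> rest with every symbol nullable, so decls is nullable.
No other nonterminal has a production whose RHS symbols are all nullable.

{ cond, decls, factor, rest }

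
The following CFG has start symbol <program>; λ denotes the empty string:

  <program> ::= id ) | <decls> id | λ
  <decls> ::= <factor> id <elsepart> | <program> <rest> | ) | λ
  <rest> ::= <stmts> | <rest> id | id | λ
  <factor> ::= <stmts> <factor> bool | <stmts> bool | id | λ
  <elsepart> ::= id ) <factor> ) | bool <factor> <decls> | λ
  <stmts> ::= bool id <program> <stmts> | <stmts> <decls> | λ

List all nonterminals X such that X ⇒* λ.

Directly nullable (have an λ-production): <program>, <decls>, <rest>, <factor>, <elsepart>, <stmts>.

{ <decls>, <elsepart>, <factor>, <program>, <rest>, <stmts> }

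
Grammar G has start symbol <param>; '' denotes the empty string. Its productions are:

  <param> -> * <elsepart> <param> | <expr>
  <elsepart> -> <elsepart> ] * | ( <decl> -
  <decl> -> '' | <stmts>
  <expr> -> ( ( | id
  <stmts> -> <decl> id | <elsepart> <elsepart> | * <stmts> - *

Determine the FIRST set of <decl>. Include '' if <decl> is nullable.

<decl> -> '' contributes ''.
From <decl> -> <stmts>: add FIRST(<stmts>) = { (, *, id }.
Union: FIRST(<decl>) = { (, *, id, '' }.

{ (, *, id, '' }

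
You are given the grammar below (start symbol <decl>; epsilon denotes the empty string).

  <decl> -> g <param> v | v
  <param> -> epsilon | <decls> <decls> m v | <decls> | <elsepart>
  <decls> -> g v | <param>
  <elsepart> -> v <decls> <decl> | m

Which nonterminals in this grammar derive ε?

{ <decls>, <param> }

Directly nullable (have an epsilon-production): <param>.
<decls> -> <param> with every symbol nullable, so <decls> is nullable.
No other nonterminal has a production whose RHS symbols are all nullable.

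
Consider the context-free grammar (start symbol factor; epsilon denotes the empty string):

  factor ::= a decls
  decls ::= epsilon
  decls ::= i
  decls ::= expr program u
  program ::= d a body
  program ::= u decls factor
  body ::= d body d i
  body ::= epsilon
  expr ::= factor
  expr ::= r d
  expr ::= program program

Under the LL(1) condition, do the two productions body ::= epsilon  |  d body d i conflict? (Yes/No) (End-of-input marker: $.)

FIRST(epsilon) = { epsilon } and FIRST(d body d i) = { d }.
The first alternative is nullable and FOLLOW(body) = { d, u } shares d with FIRST of the second — conflict.

Yes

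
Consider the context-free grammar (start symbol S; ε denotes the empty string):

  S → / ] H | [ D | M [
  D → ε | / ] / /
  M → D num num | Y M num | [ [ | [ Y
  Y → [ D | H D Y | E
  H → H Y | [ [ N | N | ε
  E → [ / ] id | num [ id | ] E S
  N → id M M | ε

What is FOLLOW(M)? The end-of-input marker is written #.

In S → M [: add FIRST([) = { [ }.
In M → Y M num: add FIRST(num) = { num }.
In N → id M M: add FIRST(M) = { /, [, ], id, num }.
In N → id M M: M is at the end, add FOLLOW(N) = { #, /, [, ], id, num }.
Union: FOLLOW(M) = { #, /, [, ], id, num }.

{ #, /, [, ], id, num }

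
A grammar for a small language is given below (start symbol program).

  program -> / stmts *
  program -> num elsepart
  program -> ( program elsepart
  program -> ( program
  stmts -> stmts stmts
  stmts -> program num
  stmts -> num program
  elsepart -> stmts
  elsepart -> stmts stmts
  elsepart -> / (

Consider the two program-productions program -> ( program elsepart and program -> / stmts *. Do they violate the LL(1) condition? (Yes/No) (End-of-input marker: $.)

FIRST(( program elsepart) = { ( } and FIRST(/ stmts *) = { / }.
The FIRST sets are disjoint and neither alternative is nullable — no conflict.

No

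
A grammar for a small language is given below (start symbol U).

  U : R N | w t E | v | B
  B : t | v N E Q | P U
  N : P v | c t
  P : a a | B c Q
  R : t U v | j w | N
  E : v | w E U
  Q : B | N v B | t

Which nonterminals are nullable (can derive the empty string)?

{ } (none)

No nonterminal has an empty production or an RHS whose symbols are all nullable.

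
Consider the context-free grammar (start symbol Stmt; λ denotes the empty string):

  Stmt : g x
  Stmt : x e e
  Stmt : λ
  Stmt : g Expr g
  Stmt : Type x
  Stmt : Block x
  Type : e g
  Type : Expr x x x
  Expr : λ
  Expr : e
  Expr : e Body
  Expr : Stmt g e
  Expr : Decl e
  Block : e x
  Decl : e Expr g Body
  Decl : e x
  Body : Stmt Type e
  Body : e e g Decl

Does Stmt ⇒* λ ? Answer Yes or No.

Stmt has an λ-production, so Stmt ⇒ λ.

Yes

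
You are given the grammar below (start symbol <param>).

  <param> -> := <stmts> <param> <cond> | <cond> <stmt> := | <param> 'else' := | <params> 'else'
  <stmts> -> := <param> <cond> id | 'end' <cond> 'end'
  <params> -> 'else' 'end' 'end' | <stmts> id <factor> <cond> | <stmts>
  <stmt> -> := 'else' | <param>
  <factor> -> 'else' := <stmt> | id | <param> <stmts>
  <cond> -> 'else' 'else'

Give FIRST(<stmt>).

<stmt> -> := 'else' contributes {:=}.
From <stmt> -> <param>: add FIRST(<param>) = { 'else', 'end', := }.
Union: FIRST(<stmt>) = { 'else', 'end', := }.

{ 'else', 'end', := }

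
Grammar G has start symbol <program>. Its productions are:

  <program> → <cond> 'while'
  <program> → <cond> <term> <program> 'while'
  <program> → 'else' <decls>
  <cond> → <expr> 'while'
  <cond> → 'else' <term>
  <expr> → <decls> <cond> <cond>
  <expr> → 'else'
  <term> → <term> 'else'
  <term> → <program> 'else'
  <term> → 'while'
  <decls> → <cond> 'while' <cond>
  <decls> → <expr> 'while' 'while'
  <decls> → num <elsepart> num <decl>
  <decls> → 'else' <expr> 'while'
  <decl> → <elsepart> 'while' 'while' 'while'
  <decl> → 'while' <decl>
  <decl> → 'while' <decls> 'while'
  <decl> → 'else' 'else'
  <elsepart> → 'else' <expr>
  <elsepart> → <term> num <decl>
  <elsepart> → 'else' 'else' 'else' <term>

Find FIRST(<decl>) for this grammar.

From <decl> → <elsepart> 'while' 'while' 'while': add FIRST(<elsepart>) = { 'else', 'while', num }.
<decl> → 'while' <decl> contributes {'while'}.
<decl> → 'while' <decls> 'while' contributes {'while'}.
<decl> → 'else' 'else' contributes {'else'}.
Union: FIRST(<decl>) = { 'else', 'while', num }.

{ 'else', 'while', num }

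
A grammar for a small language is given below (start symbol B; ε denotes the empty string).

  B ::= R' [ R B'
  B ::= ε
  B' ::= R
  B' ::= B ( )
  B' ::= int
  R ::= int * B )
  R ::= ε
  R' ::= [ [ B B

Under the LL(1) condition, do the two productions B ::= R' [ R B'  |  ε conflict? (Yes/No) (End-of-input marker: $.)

Yes

FIRST(R' [ R B') = { [ } and FIRST(ε) = { ε }.
The second alternative is nullable and FOLLOW(B) = { $, (, ), [ } shares [ with FIRST of the first — conflict.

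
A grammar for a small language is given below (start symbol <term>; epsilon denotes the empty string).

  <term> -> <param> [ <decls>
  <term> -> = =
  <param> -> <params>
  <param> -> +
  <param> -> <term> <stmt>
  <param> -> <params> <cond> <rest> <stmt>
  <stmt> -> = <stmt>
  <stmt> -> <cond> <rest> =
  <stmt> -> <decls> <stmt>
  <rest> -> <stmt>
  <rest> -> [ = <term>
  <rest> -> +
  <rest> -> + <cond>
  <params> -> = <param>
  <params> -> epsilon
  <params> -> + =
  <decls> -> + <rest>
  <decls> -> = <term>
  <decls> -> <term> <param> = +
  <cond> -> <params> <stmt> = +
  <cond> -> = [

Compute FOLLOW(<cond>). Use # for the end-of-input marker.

In <param> -> <params> <cond> <rest> <stmt>: add FIRST(<rest> <stmt>) = { +, =, [ }.
In <stmt> -> <cond> <rest> =: add FIRST(<rest> =) = { +, =, [ }.
In <rest> -> + <cond>: <cond> is at the end, add FOLLOW(<rest>) = { #, +, =, [ }.
Union: FOLLOW(<cond>) = { #, +, =, [ }.

{ #, +, =, [ }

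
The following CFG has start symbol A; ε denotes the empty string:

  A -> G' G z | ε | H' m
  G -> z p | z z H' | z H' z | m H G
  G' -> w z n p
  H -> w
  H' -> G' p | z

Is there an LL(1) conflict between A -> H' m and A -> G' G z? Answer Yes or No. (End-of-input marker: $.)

Yes

FIRST(H' m) = { w, z } and FIRST(G' G z) = { w }.
Both contain w, so the two alternatives are not disjoint — LL(1) conflict.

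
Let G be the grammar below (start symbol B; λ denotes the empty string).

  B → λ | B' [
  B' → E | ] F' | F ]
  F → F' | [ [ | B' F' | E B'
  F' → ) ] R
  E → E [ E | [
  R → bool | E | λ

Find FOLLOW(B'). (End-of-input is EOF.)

In B → B' [: add FIRST([) = { [ }.
In F → B' F': add FIRST(F') = { ) }.
In F → E B': B' is at the end, add FOLLOW(F) = { ] }.
Union: FOLLOW(B') = { ), [, ] }.

{ ), [, ] }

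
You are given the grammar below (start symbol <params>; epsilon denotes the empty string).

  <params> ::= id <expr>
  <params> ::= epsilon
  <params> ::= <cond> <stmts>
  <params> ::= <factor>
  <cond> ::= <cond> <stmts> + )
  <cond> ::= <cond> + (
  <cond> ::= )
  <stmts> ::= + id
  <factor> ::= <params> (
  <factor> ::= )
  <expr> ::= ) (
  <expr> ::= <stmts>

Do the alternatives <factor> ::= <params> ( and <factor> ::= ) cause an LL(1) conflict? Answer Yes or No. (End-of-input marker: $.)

Yes

FIRST(<params> () = { (, ), id } and FIRST()) = { ) }.
Both contain ), so the two alternatives are not disjoint — LL(1) conflict.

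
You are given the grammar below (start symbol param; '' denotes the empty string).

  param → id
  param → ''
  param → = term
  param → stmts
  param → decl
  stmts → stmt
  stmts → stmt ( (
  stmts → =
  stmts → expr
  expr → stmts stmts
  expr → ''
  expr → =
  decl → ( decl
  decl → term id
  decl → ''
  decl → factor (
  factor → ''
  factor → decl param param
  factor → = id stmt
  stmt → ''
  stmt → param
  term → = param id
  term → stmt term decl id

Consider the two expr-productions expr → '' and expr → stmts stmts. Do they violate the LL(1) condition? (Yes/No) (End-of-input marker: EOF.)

Yes

FIRST('') = { '' } and FIRST(stmts stmts) = { (, =, id, '' }.
Both alternatives are nullable, violating the LL(1) condition.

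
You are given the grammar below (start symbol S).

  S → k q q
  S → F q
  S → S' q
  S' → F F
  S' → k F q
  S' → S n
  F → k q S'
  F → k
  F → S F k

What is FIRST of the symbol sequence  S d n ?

{ k }

Add FIRST(S) = { k }; S is not nullable, stop.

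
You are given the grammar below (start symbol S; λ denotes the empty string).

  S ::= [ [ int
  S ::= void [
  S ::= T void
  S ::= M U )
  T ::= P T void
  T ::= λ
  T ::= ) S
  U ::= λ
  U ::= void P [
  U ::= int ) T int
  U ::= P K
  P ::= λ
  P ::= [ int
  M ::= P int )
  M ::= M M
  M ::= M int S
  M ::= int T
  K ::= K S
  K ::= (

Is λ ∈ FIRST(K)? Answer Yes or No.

Nullable nonterminals: P, T, U.
No production of K has an RHS whose symbols are all nullable, so K is not nullable.

No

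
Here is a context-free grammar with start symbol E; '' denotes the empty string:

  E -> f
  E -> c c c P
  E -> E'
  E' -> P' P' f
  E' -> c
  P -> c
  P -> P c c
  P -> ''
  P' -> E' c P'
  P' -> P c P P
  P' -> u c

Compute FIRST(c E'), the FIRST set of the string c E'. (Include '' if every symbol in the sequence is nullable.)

c is a terminal; add {c} and stop.

{ c }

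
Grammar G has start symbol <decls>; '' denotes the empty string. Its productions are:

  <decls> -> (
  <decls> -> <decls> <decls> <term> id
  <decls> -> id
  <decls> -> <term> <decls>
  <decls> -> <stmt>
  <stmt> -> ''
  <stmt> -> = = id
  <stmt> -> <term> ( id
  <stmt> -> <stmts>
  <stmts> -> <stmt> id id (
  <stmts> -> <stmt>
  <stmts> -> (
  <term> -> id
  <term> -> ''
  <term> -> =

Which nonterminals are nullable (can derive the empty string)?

{ <decls>, <stmt>, <stmts>, <term> }

Directly nullable (have an ''-production): <stmt>, <term>.
<decls> -> <term> <decls> with every symbol nullable, so <decls> is nullable.
<stmts> -> <stmt> with every symbol nullable, so <stmts> is nullable.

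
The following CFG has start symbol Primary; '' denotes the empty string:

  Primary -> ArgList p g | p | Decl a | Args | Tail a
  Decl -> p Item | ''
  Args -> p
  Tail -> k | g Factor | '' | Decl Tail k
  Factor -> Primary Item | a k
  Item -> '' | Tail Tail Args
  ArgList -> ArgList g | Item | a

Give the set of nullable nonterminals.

{ ArgList, Decl, Item, Tail }

Directly nullable (have an ''-production): Decl, Tail, Item.
ArgList -> Item with every symbol nullable, so ArgList is nullable.
No other nonterminal has a production whose RHS symbols are all nullable.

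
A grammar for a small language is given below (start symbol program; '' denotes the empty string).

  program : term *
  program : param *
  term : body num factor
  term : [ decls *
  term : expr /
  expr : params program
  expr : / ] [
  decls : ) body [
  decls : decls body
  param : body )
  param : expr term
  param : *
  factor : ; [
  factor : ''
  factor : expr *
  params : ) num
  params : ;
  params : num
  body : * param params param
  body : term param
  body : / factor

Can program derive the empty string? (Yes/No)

No

Nullable nonterminals: factor.
No production of program has an RHS whose symbols are all nullable, so program is not nullable.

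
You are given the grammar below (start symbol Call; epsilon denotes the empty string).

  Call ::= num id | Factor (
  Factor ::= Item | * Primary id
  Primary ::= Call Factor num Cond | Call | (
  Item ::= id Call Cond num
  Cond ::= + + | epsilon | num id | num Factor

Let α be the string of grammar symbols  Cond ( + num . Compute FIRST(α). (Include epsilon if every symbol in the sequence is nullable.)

Add FIRST(Cond)\{epsilon} = { +, num }; Cond is nullable, continue.
( is a terminal; add {(} and stop.

{ (, +, num }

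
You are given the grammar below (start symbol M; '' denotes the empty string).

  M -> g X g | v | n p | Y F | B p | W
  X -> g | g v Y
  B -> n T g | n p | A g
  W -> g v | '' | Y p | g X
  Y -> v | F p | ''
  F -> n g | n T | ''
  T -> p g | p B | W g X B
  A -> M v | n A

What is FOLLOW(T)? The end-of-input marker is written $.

In B -> n T g: add FIRST(g) = { g }.
In F -> n T: T is at the end, add FOLLOW(F) = { $, p, v }.
Union: FOLLOW(T) = { $, g, p, v }.

{ $, g, p, v }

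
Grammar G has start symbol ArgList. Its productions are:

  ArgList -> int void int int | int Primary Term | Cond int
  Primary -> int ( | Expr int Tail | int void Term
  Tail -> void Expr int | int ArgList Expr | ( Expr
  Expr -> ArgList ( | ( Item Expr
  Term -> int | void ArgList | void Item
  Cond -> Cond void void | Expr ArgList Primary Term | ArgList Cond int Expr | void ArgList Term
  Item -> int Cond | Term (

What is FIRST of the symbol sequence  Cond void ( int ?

{ (, int, void }

Add FIRST(Cond) = { (, int, void }; Cond is not nullable, stop.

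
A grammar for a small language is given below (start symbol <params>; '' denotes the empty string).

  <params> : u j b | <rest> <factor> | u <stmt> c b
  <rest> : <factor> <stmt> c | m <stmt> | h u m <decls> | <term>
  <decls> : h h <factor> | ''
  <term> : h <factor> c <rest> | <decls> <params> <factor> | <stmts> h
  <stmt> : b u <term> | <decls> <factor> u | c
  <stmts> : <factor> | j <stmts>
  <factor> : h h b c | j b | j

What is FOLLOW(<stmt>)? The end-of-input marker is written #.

In <params> : u <stmt> c b: add FIRST(c b) = { c }.
In <rest> : <factor> <stmt> c: add FIRST(c) = { c }.
In <rest> : m <stmt>: <stmt> is at the end, add FOLLOW(<rest>) = { c, h, j }.
Union: FOLLOW(<stmt>) = { c, h, j }.

{ c, h, j }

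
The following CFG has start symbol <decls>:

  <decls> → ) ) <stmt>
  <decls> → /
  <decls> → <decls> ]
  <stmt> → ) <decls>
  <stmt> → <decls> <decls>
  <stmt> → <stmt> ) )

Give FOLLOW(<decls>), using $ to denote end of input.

<decls> is the start symbol, so $ ∈ FOLLOW(<decls>).
In <decls> → <decls> ]: add FIRST(]) = { ] }.
In <stmt> → ) <decls>: <decls> is at the end, add FOLLOW(<stmt>) = { $, ), /, ] }.
In <stmt> → <decls> <decls>: add FIRST(<decls>) = { ), / }.
In <stmt> → <decls> <decls>: <decls> is at the end, add FOLLOW(<stmt>) = { $, ), /, ] }.
Union: FOLLOW(<decls>) = { $, ), /, ] }.

{ $, ), /, ] }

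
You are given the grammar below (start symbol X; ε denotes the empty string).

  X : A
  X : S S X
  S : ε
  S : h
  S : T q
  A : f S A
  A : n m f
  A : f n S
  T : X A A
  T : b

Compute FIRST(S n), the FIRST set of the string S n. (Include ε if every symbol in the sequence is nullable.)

Add FIRST(S)\{ε} = { b, f, h, n }; S is nullable, continue.
n is a terminal; add {n} and stop.

{ b, f, h, n }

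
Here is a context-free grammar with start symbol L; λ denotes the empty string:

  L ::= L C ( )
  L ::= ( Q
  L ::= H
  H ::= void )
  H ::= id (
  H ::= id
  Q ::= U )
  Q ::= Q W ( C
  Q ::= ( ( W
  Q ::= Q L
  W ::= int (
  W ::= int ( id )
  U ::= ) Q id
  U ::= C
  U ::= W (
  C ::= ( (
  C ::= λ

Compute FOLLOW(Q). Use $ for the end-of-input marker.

{ $, (, id, int, void }

In L ::= ( Q: Q is at the end, add FOLLOW(L) = { $, (, id, int, void }.
In Q ::= Q W ( C: add FIRST(W ( C) = { int }.
In Q ::= Q L: add FIRST(L) = { (, id, void }.
In U ::= ) Q id: add FIRST(id) = { id }.
Union: FOLLOW(Q) = { $, (, id, int, void }.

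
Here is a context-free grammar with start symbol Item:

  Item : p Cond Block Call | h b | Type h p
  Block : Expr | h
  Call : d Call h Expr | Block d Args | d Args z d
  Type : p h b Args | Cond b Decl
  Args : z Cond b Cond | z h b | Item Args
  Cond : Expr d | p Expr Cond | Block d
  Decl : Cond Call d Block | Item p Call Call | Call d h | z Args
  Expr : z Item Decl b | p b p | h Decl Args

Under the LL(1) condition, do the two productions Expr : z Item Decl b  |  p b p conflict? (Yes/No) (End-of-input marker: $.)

FIRST(z Item Decl b) = { z } and FIRST(p b p) = { p }.
The FIRST sets are disjoint and neither alternative is nullable — no conflict.

No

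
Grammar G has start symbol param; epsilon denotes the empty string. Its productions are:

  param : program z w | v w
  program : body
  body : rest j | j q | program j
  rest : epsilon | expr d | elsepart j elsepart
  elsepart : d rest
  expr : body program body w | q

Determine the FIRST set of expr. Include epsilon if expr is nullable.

{ d, j, q }

From expr : body program body w: add FIRST(body) = { d, j, q }.
expr : q contributes {q}.
Union: FIRST(expr) = { d, j, q }.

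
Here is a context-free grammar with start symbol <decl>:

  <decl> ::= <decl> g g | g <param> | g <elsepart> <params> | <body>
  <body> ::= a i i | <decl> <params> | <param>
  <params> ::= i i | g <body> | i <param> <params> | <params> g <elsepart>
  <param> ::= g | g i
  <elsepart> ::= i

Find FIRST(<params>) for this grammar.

<params> ::= i i contributes {i}.
<params> ::= g <body> contributes {g}.
<params> ::= i <param> <params> contributes {i}.
From <params> ::= <params> g <elsepart>: add FIRST(<params>) = { g, i }.
Union: FIRST(<params>) = { g, i }.

{ g, i }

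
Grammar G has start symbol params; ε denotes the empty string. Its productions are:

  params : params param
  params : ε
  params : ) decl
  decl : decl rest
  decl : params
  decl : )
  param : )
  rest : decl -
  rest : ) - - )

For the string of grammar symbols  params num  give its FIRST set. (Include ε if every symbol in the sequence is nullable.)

{ ), num }

Add FIRST(params)\{ε} = { ) }; params is nullable, continue.
num is a terminal; add {num} and stop.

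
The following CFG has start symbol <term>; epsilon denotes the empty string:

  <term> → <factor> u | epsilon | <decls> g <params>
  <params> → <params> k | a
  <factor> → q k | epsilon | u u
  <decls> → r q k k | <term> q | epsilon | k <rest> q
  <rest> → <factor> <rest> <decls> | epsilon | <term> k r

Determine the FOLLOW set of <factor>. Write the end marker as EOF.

In <term> → <factor> u: add FIRST(u) = { u }.
In <rest> → <factor> <rest> <decls>: add FIRST(<rest> <decls>)\{epsilon} = { g, k, q, r, u }.
  Since <rest> <decls> is nullable, also add FOLLOW(<rest>) = { g, k, q, r, u }.
Union: FOLLOW(<factor>) = { g, k, q, r, u }.

{ g, k, q, r, u }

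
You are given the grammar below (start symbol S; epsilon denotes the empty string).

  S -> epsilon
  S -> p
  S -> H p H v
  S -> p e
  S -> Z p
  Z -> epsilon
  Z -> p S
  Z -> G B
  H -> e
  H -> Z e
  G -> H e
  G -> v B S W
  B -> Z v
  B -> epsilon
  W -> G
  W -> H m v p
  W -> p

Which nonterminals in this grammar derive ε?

Directly nullable (have an epsilon-production): S, Z, B.
No other nonterminal has a production whose RHS symbols are all nullable.

{ B, S, Z }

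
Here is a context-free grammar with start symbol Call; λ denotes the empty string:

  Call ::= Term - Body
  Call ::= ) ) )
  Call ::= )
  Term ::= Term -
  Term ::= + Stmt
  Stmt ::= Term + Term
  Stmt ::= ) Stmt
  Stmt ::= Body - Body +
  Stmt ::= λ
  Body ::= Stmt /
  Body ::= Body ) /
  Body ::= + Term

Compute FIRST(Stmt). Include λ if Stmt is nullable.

From Stmt ::= Term + Term: add FIRST(Term) = { + }.
Stmt ::= ) Stmt contributes {)}.
From Stmt ::= Body - Body +: add FIRST(Body) = { ), +, / }.
Stmt ::= λ contributes λ.
Union: FIRST(Stmt) = { ), +, /, λ }.

{ ), +, /, λ }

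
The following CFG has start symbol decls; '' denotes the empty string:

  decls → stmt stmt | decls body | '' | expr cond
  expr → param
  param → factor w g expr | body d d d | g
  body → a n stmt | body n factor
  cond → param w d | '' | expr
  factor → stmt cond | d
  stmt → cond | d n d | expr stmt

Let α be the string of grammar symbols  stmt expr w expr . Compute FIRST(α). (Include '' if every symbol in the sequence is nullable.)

Add FIRST(stmt)\{''} = { a, d, g, w }; stmt is nullable, continue.
Add FIRST(expr) = { a, d, g, w }; expr is not nullable, stop.

{ a, d, g, w }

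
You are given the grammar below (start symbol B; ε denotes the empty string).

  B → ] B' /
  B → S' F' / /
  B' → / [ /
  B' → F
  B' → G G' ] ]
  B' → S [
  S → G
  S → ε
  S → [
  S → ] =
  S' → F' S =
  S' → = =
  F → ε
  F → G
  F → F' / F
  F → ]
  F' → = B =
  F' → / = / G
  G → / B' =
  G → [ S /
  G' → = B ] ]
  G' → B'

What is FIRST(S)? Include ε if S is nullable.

{ /, [, ], ε }

From S → G: add FIRST(G) = { /, [ }.
S → ε contributes ε.
S → [ contributes {[}.
S → ] = contributes {]}.
Union: FIRST(S) = { /, [, ], ε }.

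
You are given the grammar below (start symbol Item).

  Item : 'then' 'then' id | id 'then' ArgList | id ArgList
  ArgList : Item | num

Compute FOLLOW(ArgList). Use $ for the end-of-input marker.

{ $ }

In Item : id 'then' ArgList: ArgList is at the end, add FOLLOW(Item) = { $ }.
In Item : id ArgList: ArgList is at the end, add FOLLOW(Item) = { $ }.
Union: FOLLOW(ArgList) = { $ }.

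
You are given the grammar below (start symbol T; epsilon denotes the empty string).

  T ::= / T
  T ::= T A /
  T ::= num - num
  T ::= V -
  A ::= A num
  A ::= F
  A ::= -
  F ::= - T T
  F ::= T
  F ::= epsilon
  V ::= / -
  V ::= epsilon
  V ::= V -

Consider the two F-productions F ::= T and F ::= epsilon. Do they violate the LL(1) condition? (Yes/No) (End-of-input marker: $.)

Yes

FIRST(T) = { -, /, num } and FIRST(epsilon) = { epsilon }.
The second alternative is nullable and FOLLOW(F) = { /, num } shares / with FIRST of the first — conflict.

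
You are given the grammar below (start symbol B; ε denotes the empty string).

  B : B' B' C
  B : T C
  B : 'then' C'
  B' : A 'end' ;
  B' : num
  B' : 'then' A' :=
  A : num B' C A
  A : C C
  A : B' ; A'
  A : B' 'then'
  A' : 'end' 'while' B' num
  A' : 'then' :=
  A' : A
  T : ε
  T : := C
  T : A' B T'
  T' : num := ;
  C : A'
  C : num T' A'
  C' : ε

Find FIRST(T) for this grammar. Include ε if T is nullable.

{ 'end', 'then', :=, num, ε }

T : ε contributes ε.
T : := C contributes {:=}.
From T : A' B T': add FIRST(A') = { 'end', 'then', num }.
Union: FIRST(T) = { 'end', 'then', :=, num, ε }.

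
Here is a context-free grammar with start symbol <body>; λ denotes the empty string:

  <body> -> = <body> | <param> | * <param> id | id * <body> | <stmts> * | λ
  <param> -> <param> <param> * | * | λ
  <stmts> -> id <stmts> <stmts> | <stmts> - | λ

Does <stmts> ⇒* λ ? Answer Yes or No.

Yes

<stmts> has an λ-production, so <stmts> ⇒ λ.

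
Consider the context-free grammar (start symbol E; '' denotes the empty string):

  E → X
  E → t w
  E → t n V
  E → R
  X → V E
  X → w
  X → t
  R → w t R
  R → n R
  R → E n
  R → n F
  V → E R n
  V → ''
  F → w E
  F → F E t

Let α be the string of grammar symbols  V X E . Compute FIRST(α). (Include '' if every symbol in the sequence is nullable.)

{ n, t, w }

Add FIRST(V)\{''} = { n, t, w }; V is nullable, continue.
Add FIRST(X) = { n, t, w }; X is not nullable, stop.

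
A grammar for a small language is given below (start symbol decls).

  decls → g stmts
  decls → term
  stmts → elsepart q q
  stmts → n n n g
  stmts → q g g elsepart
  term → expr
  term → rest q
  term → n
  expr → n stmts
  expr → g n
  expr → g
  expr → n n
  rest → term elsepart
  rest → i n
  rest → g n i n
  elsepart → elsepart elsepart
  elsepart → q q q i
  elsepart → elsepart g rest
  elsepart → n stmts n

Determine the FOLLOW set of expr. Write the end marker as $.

{ $, n, q }

In term → expr: expr is at the end, add FOLLOW(term) = { $, n, q }.
Union: FOLLOW(expr) = { $, n, q }.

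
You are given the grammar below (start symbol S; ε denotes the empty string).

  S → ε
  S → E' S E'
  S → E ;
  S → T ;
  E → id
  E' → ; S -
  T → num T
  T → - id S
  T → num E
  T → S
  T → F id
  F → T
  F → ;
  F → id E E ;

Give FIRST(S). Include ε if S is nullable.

{ -, ;, id, num, ε }

S → ε contributes ε.
From S → E' S E': add FIRST(E') = { ; }.
From S → E ;: add FIRST(E) = { id }.
From S → T ;: T nullable, take FIRST(T) ∪ {;} = { -, ;, id, num }.
Union: FIRST(S) = { -, ;, id, num, ε }.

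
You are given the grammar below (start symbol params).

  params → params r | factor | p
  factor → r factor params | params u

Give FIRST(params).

From params → params r: add FIRST(params) = { p, r }.
From params → factor: add FIRST(factor) = { p, r }.
params → p contributes {p}.
Union: FIRST(params) = { p, r }.

{ p, r }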